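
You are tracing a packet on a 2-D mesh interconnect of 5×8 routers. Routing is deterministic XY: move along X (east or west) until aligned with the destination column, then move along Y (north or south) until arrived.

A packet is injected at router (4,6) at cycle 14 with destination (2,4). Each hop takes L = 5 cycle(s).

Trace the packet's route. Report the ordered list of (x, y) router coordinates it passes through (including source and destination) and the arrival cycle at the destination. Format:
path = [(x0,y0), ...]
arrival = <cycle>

[0] x=4 y=6 t=14
[1] x=3 y=6 t=19 →W
[2] x=2 y=6 t=24 →W
[3] x=2 y=5 t=29 →S
[4] x=2 y=4 t=34 →S

path = [(4,6), (3,6), (2,6), (2,5), (2,4)]
arrival = 34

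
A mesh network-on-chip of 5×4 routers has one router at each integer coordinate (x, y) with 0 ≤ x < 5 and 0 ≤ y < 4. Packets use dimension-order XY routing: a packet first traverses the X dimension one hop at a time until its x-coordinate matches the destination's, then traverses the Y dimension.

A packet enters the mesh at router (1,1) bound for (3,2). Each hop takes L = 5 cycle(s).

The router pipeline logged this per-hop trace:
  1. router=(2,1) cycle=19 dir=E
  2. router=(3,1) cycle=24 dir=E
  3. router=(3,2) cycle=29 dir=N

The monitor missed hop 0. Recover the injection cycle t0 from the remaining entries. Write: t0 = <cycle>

At hop 1 the cycle is 19; in general cyc_k = t0 + kL.
Subtract one hop: t0 = 19 − 5 = 14.

t0 = 14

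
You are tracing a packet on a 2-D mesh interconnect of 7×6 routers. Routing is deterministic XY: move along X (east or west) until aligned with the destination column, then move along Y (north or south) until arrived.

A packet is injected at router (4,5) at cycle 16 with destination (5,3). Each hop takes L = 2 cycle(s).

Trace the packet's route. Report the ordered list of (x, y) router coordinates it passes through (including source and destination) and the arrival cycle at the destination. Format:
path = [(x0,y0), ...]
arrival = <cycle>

hop 0: (4,5) @ cyc 16
hop 1: (5,5) @ cyc 18  [E]
hop 2: (5,4) @ cyc 20  [S]
hop 3: (5,3) @ cyc 22  [S]

path = [(4,5), (5,5), (5,4), (5,3)]
arrival = 22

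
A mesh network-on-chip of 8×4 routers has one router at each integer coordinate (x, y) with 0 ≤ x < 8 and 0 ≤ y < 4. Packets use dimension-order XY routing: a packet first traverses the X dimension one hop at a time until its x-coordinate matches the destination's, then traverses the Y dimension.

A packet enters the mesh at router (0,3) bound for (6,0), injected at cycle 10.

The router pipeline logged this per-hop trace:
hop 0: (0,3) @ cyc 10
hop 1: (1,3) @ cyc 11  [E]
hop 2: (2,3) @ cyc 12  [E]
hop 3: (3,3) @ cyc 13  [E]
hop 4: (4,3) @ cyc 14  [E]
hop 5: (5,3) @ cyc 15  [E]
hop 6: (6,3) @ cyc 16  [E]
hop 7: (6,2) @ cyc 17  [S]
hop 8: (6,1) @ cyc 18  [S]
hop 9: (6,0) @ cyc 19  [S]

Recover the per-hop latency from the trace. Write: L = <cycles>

From hop 0 (10) to hop 1 (11): +1 cycles.
Each hop adds L, hence L = 1.

L = 1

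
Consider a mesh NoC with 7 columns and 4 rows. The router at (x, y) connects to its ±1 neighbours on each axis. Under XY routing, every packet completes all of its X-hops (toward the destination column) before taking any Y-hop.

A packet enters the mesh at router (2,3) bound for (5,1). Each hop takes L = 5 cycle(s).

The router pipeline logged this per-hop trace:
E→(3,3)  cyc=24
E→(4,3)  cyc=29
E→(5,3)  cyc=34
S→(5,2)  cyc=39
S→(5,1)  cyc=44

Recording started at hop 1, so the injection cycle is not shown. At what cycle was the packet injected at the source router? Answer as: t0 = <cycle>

cyc[1] = 24 and cyc[k] = t0 + k·L for every k.
t0 = cyc[1] − L = 24 − 5 = 19.

t0 = 19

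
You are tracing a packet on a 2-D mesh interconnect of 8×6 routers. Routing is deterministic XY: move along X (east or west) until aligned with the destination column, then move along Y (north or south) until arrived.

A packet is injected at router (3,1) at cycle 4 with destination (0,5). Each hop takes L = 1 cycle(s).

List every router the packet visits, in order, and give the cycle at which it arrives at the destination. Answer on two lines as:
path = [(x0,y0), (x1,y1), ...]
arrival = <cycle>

path = [(3,1), (2,1), (1,1), (0,1), (0,2), (0,3), (0,4), (0,5)]
arrival = 11

t=4: at (3,1)
t=5: at (2,1) after W
t=6: at (1,1) after W
t=7: at (0,1) after W
t=8: at (0,2) after N
t=9: at (0,3) after N
t=10: at (0,4) after N
t=11: at (0,5) after N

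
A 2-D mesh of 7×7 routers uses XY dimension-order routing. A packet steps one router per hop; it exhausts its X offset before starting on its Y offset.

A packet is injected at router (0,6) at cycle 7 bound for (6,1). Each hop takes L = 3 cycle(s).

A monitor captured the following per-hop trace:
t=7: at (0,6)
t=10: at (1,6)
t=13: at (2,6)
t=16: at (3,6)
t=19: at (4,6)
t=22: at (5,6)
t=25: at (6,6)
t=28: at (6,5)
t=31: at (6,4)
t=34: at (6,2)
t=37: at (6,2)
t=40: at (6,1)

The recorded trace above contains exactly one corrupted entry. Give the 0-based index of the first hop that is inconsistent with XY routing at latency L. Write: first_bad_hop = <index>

  1: Δx=+1 Δy=+0 Δt=3 [ok]
  2: Δx=+1 Δy=+0 Δt=3 [ok]
  3: Δx=+1 Δy=+0 Δt=3 [ok]
  4: Δx=+1 Δy=+0 Δt=3 [ok]
  5: Δx=+1 Δy=+0 Δt=3 [ok]
  6: Δx=+1 Δy=+0 Δt=3 [ok]
  7: Δx=+0 Δy=-1 Δt=3 [ok]
  8: Δx=+0 Δy=-1 Δt=3 [ok]
  9: Δx=+0 Δy=-2 Δt=3 [BAD: non-unit step]

first_bad_hop = 9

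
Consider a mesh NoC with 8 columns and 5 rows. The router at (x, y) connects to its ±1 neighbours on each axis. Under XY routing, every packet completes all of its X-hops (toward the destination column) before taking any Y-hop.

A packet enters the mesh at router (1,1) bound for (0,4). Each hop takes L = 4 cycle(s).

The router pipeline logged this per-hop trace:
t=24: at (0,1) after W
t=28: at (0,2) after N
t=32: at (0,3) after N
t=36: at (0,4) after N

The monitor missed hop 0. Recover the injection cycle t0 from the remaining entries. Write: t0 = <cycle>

t0 = 20

cyc[1] = 24 and cyc[k] = t0 + k·L for every k.
t0 = cyc[1] − L = 24 − 4 = 20.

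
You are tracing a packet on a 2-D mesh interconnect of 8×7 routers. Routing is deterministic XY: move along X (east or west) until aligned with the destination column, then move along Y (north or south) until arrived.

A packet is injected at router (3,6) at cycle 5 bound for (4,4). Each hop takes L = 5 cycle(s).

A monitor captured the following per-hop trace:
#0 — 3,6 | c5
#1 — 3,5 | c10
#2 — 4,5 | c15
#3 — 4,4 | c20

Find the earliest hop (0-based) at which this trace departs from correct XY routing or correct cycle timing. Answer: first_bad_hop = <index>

first_bad_hop = 1

check 1→ d=(0,-1) cyc+5: BAD: Y-move but x=3≠4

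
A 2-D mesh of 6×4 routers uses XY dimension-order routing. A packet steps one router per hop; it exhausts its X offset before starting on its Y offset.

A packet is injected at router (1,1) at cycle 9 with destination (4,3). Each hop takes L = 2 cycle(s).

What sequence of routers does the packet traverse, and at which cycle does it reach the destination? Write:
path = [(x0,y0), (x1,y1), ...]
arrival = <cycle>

[0] x=1 y=1 t=9
[1] x=2 y=1 t=11 →E
[2] x=3 y=1 t=13 →E
[3] x=4 y=1 t=15 →E
[4] x=4 y=2 t=17 →N
[5] x=4 y=3 t=19 →N

path = [(1,1), (2,1), (3,1), (4,1), (4,2), (4,3)]
arrival = 19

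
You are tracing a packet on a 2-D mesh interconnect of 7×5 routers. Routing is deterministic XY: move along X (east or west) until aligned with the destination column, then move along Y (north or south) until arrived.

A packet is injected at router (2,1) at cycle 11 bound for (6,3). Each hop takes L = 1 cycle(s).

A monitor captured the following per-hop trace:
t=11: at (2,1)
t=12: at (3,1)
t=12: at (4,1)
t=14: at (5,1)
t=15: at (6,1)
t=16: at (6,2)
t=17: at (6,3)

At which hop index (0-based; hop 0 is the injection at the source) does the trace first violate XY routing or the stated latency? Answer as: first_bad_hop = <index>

first_bad_hop = 2

check 1→ d=(1,0) cyc+1: ok
check 2→ d=(1,0) cyc+0: BAD: Δcyc=0≠L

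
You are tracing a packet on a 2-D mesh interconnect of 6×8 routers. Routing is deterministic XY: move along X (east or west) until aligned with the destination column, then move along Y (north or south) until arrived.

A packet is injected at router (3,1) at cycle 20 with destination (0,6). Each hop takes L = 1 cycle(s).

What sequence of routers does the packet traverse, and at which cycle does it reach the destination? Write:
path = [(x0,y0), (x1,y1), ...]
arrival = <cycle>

src (3,1)  cyc=20
W→(2,1)  cyc=21
W→(1,1)  cyc=22
W→(0,1)  cyc=23
N→(0,2)  cyc=24
N→(0,3)  cyc=25
N→(0,4)  cyc=26
N→(0,5)  cyc=27
N→(0,6)  cyc=28

path = [(3,1), (2,1), (1,1), (0,1), (0,2), (0,3), (0,4), (0,5), (0,6)]
arrival = 28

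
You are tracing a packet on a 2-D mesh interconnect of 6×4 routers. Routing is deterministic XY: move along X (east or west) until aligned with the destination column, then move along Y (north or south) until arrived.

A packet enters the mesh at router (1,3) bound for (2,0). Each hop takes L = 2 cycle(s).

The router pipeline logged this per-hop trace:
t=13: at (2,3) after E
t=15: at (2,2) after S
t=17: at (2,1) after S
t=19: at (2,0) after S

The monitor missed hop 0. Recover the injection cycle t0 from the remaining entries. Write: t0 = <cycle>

t0 = 11

cyc[1] = 13 and cyc[k] = t0 + k·L for every k.
So t0 = 13 − 1·2 = 11.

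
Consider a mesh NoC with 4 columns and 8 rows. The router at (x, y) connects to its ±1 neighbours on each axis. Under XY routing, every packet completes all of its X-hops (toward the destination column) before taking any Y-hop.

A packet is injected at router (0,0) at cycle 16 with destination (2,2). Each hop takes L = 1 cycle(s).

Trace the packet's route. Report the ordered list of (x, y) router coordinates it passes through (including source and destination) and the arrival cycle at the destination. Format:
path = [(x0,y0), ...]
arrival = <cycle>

#0 — 0,0 | c16
#1 — 1,0 | c17 | E
#2 — 2,0 | c18 | E
#3 — 2,1 | c19 | N
#4 — 2,2 | c20 | N

path = [(0,0), (1,0), (2,0), (2,1), (2,2)]
arrival = 20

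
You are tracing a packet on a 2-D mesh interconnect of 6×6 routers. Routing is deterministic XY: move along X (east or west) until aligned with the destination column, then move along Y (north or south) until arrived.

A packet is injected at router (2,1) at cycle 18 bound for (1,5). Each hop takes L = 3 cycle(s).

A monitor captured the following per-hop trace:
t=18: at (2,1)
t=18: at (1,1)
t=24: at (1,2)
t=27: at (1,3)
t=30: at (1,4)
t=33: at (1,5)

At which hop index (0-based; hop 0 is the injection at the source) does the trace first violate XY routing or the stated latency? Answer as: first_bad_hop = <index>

[1] (-1,+0) / 0c ⇒ BAD: Δcyc=0≠L

first_bad_hop = 1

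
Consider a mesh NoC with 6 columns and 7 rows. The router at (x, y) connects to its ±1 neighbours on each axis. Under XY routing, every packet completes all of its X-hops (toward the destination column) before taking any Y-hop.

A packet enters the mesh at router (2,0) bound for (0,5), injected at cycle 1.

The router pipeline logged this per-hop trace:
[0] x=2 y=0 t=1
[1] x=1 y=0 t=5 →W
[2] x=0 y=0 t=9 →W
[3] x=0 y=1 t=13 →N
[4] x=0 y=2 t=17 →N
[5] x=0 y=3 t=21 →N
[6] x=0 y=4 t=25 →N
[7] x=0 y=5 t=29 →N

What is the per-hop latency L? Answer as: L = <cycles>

cyc[1] − cyc[0] = 5 − 1 = 4.
One hop costs L cycles, so L = 4.

L = 4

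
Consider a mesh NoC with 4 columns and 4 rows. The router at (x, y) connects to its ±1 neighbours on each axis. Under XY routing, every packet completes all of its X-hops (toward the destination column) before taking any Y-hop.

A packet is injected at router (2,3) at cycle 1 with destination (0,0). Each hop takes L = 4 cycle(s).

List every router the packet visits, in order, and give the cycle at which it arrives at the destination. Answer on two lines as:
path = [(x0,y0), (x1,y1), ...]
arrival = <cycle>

t=1: at (2,3)
t=5: at (1,3) after W
t=9: at (0,3) after W
t=13: at (0,2) after S
t=17: at (0,1) after S
t=21: at (0,0) after S

path = [(2,3), (1,3), (0,3), (0,2), (0,1), (0,0)]
arrival = 21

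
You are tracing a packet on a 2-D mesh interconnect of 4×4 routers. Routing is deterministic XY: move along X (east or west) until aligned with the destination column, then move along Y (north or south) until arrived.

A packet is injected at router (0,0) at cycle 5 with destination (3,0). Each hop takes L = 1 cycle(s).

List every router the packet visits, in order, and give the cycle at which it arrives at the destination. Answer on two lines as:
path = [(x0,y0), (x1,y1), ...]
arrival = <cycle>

path = [(0,0), (1,0), (2,0), (3,0)]
arrival = 8

t=5: at (0,0)
t=6: at (1,0) after E
t=7: at (2,0) after E
t=8: at (3,0) after E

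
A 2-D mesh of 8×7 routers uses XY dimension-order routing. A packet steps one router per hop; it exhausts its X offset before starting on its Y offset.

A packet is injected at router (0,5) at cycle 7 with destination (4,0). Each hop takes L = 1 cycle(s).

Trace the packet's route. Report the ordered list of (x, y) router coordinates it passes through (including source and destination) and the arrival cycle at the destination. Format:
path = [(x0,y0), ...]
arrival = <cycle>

path = [(0,5), (1,5), (2,5), (3,5), (4,5), (4,4), (4,3), (4,2), (4,1), (4,0)]
arrival = 16

src (0,5)  cyc=7
E→(1,5)  cyc=8
E→(2,5)  cyc=9
E→(3,5)  cyc=10
E→(4,5)  cyc=11
S→(4,4)  cyc=12
S→(4,3)  cyc=13
S→(4,2)  cyc=14
S→(4,1)  cyc=15
S→(4,0)  cyc=16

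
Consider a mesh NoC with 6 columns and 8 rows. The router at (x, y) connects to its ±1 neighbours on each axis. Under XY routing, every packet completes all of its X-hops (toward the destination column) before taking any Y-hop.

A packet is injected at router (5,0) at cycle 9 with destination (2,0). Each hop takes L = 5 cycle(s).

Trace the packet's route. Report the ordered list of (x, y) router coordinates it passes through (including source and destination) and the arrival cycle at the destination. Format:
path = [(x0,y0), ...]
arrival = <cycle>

path = [(5,0), (4,0), (3,0), (2,0)]
arrival = 24

t=9: at (5,0)
t=14: at (4,0) after W
t=19: at (3,0) after W
t=24: at (2,0) after W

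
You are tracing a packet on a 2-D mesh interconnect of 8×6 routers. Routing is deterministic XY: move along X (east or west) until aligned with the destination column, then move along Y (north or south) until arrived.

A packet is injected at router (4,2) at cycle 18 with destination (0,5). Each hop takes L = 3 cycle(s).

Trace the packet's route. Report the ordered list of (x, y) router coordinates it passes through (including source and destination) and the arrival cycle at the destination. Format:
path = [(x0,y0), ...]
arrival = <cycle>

  0. router=(4,2) cycle=18 (inject)
  1. router=(3,2) cycle=21 dir=W
  2. router=(2,2) cycle=24 dir=W
  3. router=(1,2) cycle=27 dir=W
  4. router=(0,2) cycle=30 dir=W
  5. router=(0,3) cycle=33 dir=N
  6. router=(0,4) cycle=36 dir=N
  7. router=(0,5) cycle=39 dir=N

path = [(4,2), (3,2), (2,2), (1,2), (0,2), (0,3), (0,4), (0,5)]
arrival = 39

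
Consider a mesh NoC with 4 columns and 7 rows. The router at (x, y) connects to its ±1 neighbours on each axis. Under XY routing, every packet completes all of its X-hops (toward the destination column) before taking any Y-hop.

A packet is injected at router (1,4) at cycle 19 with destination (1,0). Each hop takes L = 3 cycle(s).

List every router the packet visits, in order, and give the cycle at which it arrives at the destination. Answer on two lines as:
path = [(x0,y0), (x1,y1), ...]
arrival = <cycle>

#0 — 1,4 | c19
#1 — 1,3 | c22 | S
#2 — 1,2 | c25 | S
#3 — 1,1 | c28 | S
#4 — 1,0 | c31 | S

path = [(1,4), (1,3), (1,2), (1,1), (1,0)]
arrival = 31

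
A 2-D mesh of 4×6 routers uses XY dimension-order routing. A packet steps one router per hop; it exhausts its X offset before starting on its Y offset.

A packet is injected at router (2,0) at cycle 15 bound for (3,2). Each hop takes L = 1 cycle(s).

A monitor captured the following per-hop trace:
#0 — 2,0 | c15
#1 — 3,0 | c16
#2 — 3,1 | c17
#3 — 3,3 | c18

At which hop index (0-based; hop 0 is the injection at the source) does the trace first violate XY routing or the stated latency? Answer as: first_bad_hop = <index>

first_bad_hop = 3

[1] (+1,+0) / 1c ⇒ ok
[2] (+0,+1) / 1c ⇒ ok
[3] (+0,+2) / 1c ⇒ BAD: non-unit step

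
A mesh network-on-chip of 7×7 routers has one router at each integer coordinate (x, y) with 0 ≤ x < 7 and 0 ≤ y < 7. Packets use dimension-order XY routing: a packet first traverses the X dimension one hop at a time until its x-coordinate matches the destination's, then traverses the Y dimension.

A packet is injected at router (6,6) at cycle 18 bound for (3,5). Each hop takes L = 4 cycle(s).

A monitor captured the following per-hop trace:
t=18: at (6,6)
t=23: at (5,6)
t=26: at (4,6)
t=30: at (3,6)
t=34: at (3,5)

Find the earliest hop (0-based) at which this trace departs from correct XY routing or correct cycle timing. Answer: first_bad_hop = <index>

check 1→ d=(-1,0) cyc+5: BAD: Δcyc=5≠L

first_bad_hop = 1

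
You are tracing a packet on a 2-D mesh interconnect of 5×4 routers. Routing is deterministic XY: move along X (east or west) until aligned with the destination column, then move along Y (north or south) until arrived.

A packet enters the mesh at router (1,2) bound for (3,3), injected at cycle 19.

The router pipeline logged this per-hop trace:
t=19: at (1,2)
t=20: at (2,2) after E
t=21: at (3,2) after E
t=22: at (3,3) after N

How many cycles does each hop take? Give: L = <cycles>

L = 1

cyc[1] − cyc[0] = 20 − 19 = 1.
Each hop adds L, hence L = 1.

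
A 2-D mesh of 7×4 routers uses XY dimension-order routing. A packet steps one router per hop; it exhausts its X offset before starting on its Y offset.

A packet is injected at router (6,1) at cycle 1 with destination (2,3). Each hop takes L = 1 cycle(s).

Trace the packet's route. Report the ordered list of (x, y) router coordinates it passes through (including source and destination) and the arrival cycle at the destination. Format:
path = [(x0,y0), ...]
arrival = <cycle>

[0] x=6 y=1 t=1
[1] x=5 y=1 t=2 →W
[2] x=4 y=1 t=3 →W
[3] x=3 y=1 t=4 →W
[4] x=2 y=1 t=5 →W
[5] x=2 y=2 t=6 →N
[6] x=2 y=3 t=7 →N

path = [(6,1), (5,1), (4,1), (3,1), (2,1), (2,2), (2,3)]
arrival = 7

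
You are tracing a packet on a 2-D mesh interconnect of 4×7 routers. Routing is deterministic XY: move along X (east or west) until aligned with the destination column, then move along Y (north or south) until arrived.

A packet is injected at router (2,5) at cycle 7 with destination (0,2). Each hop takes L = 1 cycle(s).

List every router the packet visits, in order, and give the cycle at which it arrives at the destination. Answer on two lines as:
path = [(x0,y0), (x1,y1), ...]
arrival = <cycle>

  0. router=(2,5) cycle=7 (inject)
  1. router=(1,5) cycle=8 dir=W
  2. router=(0,5) cycle=9 dir=W
  3. router=(0,4) cycle=10 dir=S
  4. router=(0,3) cycle=11 dir=S
  5. router=(0,2) cycle=12 dir=S

path = [(2,5), (1,5), (0,5), (0,4), (0,3), (0,2)]
arrival = 12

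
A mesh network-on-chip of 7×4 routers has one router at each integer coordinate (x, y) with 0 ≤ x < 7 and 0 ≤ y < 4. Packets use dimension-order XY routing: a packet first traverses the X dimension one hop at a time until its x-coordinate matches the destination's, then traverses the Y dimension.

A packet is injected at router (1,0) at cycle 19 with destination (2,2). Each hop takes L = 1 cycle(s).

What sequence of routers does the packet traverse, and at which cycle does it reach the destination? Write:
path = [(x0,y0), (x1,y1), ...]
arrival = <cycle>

src (1,0)  cyc=19
E→(2,0)  cyc=20
N→(2,1)  cyc=21
N→(2,2)  cyc=22

path = [(1,0), (2,0), (2,1), (2,2)]
arrival = 22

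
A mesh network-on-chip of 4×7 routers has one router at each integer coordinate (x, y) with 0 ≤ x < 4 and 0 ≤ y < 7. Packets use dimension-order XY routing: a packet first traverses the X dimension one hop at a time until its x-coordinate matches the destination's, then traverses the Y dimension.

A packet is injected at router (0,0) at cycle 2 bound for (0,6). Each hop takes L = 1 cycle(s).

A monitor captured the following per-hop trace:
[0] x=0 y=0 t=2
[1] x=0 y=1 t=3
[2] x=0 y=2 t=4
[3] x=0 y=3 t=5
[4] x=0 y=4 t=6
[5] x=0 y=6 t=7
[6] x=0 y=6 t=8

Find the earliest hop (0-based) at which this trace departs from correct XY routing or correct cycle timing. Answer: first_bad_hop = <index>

first_bad_hop = 5

hop 1: step (+0,+1), +1 cyc — ok
hop 2: step (+0,+1), +1 cyc — ok
hop 3: step (+0,+1), +1 cyc — ok
hop 4: step (+0,+1), +1 cyc — ok
hop 5: step (+0,+2), +1 cyc — BAD: non-unit step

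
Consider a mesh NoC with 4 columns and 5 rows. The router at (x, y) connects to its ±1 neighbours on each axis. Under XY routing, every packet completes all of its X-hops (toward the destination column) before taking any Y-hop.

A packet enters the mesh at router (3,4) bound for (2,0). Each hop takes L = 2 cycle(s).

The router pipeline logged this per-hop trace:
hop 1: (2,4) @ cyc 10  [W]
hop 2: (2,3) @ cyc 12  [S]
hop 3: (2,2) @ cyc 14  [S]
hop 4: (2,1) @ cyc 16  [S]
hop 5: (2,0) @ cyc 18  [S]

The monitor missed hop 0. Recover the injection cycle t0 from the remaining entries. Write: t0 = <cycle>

t0 = 8

At hop 1 the cycle is 10; in general cyc_k = t0 + kL.
t0 = cyc[1] − L = 10 − 2 = 8.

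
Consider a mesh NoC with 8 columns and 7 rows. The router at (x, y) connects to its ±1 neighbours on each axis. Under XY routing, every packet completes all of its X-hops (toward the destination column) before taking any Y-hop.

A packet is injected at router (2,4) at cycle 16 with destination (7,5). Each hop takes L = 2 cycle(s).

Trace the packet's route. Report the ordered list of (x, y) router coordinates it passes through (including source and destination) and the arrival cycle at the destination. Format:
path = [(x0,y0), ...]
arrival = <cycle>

#0 — 2,4 | c16
#1 — 3,4 | c18 | E
#2 — 4,4 | c20 | E
#3 — 5,4 | c22 | E
#4 — 6,4 | c24 | E
#5 — 7,4 | c26 | E
#6 — 7,5 | c28 | N

path = [(2,4), (3,4), (4,4), (5,4), (6,4), (7,4), (7,5)]
arrival = 28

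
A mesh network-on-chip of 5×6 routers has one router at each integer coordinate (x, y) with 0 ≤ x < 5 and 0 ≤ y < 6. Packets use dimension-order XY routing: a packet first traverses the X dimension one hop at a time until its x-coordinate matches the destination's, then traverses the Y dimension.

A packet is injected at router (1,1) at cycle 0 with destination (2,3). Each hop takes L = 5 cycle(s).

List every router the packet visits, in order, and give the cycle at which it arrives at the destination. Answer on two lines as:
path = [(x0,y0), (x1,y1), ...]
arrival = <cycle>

t=0: at (1,1)
t=5: at (2,1) after E
t=10: at (2,2) after N
t=15: at (2,3) after N

path = [(1,1), (2,1), (2,2), (2,3)]
arrival = 15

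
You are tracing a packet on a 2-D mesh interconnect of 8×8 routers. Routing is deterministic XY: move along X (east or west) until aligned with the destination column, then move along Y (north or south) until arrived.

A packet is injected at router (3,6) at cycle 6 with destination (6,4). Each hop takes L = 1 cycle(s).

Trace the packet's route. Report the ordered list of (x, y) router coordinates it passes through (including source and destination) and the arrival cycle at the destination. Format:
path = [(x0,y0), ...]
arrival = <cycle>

[0] x=3 y=6 t=6
[1] x=4 y=6 t=7 →E
[2] x=5 y=6 t=8 →E
[3] x=6 y=6 t=9 →E
[4] x=6 y=5 t=10 →S
[5] x=6 y=4 t=11 →S

path = [(3,6), (4,6), (5,6), (6,6), (6,5), (6,4)]
arrival = 11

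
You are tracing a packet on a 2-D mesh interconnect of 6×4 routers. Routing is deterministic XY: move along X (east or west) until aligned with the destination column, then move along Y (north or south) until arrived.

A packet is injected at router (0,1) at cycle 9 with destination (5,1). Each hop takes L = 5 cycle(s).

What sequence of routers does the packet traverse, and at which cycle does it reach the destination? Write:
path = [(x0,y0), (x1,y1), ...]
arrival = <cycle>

  0. router=(0,1) cycle=9 (inject)
  1. router=(1,1) cycle=14 dir=E
  2. router=(2,1) cycle=19 dir=E
  3. router=(3,1) cycle=24 dir=E
  4. router=(4,1) cycle=29 dir=E
  5. router=(5,1) cycle=34 dir=E

path = [(0,1), (1,1), (2,1), (3,1), (4,1), (5,1)]
arrival = 34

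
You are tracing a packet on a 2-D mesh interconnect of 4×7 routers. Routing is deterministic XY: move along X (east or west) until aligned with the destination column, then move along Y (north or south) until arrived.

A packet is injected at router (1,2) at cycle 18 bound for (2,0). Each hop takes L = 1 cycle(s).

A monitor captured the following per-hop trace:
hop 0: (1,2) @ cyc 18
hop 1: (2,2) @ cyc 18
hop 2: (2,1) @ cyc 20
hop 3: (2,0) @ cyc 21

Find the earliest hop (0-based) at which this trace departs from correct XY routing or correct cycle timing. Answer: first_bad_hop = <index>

first_bad_hop = 1

hop 1: step (+1,+0), +0 cyc — BAD: Δcyc=0≠L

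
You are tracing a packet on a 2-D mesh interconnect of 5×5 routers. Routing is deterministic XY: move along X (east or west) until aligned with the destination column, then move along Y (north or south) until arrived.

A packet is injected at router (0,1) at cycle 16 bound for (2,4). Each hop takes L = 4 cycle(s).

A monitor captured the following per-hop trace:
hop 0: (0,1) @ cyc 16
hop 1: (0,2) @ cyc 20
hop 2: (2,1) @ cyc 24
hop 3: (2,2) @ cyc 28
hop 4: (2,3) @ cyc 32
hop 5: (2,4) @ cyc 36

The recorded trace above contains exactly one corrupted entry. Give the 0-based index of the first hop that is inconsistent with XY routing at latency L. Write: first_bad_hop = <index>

first_bad_hop = 1

hop 1: step (+0,+1), +4 cyc — BAD: Y-move but x=0≠2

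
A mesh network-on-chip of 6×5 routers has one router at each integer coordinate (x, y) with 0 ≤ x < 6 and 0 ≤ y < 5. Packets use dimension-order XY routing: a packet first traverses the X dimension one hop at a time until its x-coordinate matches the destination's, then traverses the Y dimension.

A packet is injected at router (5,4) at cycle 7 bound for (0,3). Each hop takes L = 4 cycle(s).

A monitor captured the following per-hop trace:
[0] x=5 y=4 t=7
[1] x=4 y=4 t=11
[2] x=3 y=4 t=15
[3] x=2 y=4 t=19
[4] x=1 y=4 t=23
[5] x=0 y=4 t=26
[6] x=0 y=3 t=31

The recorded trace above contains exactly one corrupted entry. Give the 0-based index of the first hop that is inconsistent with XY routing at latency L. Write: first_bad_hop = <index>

first_bad_hop = 5

[1] (-1,+0) / 4c ⇒ ok
[2] (-1,+0) / 4c ⇒ ok
[3] (-1,+0) / 4c ⇒ ok
[4] (-1,+0) / 4c ⇒ ok
[5] (-1,+0) / 3c ⇒ BAD: Δcyc=3≠L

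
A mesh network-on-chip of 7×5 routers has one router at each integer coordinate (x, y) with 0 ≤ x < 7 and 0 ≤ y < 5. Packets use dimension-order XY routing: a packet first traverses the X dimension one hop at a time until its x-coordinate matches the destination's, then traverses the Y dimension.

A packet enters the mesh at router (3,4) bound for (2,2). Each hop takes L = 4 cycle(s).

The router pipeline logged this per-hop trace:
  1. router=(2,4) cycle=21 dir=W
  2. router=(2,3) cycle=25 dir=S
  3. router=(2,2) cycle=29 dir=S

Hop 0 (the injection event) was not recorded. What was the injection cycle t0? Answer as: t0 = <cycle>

t0 = 17

cyc[1] = 21 and cyc[k] = t0 + k·L for every k.
Therefore t0 = 21 − L = 17.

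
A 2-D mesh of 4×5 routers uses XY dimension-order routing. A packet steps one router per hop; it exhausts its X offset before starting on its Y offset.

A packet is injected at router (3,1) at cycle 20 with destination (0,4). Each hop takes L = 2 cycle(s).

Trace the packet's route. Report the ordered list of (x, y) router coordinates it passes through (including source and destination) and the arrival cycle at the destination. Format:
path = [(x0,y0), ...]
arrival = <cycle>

path = [(3,1), (2,1), (1,1), (0,1), (0,2), (0,3), (0,4)]
arrival = 32

src (3,1)  cyc=20
W→(2,1)  cyc=22
W→(1,1)  cyc=24
W→(0,1)  cyc=26
N→(0,2)  cyc=28
N→(0,3)  cyc=30
N→(0,4)  cyc=32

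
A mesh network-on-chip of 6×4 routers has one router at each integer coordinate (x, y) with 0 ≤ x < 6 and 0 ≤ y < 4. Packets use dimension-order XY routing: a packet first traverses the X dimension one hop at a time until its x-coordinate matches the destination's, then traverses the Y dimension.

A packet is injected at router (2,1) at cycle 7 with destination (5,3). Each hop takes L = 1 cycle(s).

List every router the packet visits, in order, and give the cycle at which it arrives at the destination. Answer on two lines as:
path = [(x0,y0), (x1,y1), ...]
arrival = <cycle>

path = [(2,1), (3,1), (4,1), (5,1), (5,2), (5,3)]
arrival = 12

#0 — 2,1 | c7
#1 — 3,1 | c8 | E
#2 — 4,1 | c9 | E
#3 — 5,1 | c10 | E
#4 — 5,2 | c11 | N
#5 — 5,3 | c12 | N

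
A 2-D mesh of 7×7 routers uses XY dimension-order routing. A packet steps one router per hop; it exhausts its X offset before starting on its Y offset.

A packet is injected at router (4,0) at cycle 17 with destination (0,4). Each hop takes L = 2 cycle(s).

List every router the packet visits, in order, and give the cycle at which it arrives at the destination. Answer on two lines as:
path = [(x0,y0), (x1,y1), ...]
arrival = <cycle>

path = [(4,0), (3,0), (2,0), (1,0), (0,0), (0,1), (0,2), (0,3), (0,4)]
arrival = 33

  0. router=(4,0) cycle=17 (inject)
  1. router=(3,0) cycle=19 dir=W
  2. router=(2,0) cycle=21 dir=W
  3. router=(1,0) cycle=23 dir=W
  4. router=(0,0) cycle=25 dir=W
  5. router=(0,1) cycle=27 dir=N
  6. router=(0,2) cycle=29 dir=N
  7. router=(0,3) cycle=31 dir=N
  8. router=(0,4) cycle=33 dir=N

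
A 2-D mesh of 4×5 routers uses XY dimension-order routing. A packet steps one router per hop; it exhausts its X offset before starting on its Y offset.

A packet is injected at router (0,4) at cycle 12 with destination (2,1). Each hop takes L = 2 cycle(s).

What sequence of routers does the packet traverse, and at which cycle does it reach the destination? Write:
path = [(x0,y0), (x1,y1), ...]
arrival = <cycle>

path = [(0,4), (1,4), (2,4), (2,3), (2,2), (2,1)]
arrival = 22

  0. router=(0,4) cycle=12 (inject)
  1. router=(1,4) cycle=14 dir=E
  2. router=(2,4) cycle=16 dir=E
  3. router=(2,3) cycle=18 dir=S
  4. router=(2,2) cycle=20 dir=S
  5. router=(2,1) cycle=22 dir=S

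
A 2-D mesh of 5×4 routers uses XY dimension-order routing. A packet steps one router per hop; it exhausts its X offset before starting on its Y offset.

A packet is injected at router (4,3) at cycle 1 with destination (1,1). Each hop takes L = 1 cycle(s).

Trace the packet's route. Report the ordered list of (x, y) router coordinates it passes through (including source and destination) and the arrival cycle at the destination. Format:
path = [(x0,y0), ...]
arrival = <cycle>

path = [(4,3), (3,3), (2,3), (1,3), (1,2), (1,1)]
arrival = 6

src (4,3)  cyc=1
W→(3,3)  cyc=2
W→(2,3)  cyc=3
W→(1,3)  cyc=4
S→(1,2)  cyc=5
S→(1,1)  cyc=6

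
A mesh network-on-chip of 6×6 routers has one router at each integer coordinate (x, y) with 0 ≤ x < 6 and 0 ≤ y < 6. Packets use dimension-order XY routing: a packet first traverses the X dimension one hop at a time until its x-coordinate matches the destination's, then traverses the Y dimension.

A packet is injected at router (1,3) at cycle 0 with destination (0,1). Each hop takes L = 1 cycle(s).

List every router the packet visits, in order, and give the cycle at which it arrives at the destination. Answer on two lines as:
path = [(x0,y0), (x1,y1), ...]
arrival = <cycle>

path = [(1,3), (0,3), (0,2), (0,1)]
arrival = 3

#0 — 1,3 | c0
#1 — 0,3 | c1 | W
#2 — 0,2 | c2 | S
#3 — 0,1 | c3 | S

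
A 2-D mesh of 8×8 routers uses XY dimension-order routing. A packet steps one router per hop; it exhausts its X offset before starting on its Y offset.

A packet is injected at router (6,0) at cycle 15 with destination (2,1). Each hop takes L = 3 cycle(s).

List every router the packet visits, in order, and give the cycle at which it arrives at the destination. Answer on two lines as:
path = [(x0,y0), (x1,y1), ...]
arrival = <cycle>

#0 — 6,0 | c15
#1 — 5,0 | c18 | W
#2 — 4,0 | c21 | W
#3 — 3,0 | c24 | W
#4 — 2,0 | c27 | W
#5 — 2,1 | c30 | N

path = [(6,0), (5,0), (4,0), (3,0), (2,0), (2,1)]
arrival = 30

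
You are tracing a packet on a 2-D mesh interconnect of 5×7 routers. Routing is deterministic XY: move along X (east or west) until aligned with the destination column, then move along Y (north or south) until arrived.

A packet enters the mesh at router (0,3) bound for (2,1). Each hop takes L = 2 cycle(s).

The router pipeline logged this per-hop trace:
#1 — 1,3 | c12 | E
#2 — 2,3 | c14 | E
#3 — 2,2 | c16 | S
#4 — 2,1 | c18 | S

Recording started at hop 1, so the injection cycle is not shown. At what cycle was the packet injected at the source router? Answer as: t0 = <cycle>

t0 = 10

cyc[1] = 12 and cyc[k] = t0 + k·L for every k.
t0 = cyc[1] − L = 12 − 2 = 10.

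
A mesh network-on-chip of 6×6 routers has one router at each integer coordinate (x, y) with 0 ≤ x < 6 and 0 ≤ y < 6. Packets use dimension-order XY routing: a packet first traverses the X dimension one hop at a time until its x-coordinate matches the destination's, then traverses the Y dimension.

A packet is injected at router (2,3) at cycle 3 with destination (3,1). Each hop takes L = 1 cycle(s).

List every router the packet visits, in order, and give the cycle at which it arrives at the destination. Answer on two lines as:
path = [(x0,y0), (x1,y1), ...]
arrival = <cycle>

path = [(2,3), (3,3), (3,2), (3,1)]
arrival = 6

hop 0: (2,3) @ cyc 3
hop 1: (3,3) @ cyc 4  [E]
hop 2: (3,2) @ cyc 5  [S]
hop 3: (3,1) @ cyc 6  [S]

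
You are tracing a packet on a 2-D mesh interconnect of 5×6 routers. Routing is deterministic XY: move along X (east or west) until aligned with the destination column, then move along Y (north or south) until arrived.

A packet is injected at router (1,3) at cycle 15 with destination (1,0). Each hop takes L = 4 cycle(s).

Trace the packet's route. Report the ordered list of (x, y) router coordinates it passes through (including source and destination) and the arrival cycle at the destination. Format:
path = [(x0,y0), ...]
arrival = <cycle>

path = [(1,3), (1,2), (1,1), (1,0)]
arrival = 27

hop 0: (1,3) @ cyc 15
hop 1: (1,2) @ cyc 19  [S]
hop 2: (1,1) @ cyc 23  [S]
hop 3: (1,0) @ cyc 27  [S]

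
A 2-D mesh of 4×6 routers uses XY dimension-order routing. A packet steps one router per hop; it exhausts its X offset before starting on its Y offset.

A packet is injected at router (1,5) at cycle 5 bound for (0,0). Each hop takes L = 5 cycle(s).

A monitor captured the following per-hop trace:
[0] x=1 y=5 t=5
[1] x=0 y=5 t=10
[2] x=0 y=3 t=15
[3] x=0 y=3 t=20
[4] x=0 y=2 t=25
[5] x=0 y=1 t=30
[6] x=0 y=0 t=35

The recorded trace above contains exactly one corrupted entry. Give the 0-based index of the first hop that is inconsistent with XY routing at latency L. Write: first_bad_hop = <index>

check 1→ d=(-1,0) cyc+5: ok
check 2→ d=(0,-2) cyc+5: BAD: non-unit step

first_bad_hop = 2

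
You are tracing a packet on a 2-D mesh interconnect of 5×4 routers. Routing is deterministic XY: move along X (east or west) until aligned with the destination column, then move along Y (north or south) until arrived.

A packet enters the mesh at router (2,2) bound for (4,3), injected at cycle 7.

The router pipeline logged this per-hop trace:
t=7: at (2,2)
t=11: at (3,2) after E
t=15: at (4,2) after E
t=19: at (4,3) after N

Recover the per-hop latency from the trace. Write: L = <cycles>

Δcyc across hop 0→1: 11 − 7 = 4.
Per-hop latency L = Δcyc = 4.

L = 4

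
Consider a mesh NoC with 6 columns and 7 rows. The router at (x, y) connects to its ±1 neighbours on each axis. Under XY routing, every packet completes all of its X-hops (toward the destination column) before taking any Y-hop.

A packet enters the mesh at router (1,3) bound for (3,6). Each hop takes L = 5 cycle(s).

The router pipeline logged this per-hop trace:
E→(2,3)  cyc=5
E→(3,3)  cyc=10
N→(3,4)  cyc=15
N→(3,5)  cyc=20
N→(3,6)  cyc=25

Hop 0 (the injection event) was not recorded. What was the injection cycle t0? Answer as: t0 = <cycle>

The first recorded entry is hop 1 at cycle 5.
t0 = cyc[1] − L = 5 − 5 = 0.

t0 = 0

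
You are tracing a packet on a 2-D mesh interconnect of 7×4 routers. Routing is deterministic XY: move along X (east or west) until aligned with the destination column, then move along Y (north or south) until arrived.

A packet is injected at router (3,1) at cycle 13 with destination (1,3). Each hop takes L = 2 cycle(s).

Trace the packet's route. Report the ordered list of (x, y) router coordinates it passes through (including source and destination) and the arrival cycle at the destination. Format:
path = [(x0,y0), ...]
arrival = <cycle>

path = [(3,1), (2,1), (1,1), (1,2), (1,3)]
arrival = 21

src (3,1)  cyc=13
W→(2,1)  cyc=15
W→(1,1)  cyc=17
N→(1,2)  cyc=19
N→(1,3)  cyc=21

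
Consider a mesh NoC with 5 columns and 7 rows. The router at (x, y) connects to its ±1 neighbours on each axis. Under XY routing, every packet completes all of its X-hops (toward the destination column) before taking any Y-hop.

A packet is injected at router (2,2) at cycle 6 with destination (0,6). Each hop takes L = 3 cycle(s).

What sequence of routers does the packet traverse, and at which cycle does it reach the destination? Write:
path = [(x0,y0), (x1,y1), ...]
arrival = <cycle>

path = [(2,2), (1,2), (0,2), (0,3), (0,4), (0,5), (0,6)]
arrival = 24

t=6: at (2,2)
t=9: at (1,2) after W
t=12: at (0,2) after W
t=15: at (0,3) after N
t=18: at (0,4) after N
t=21: at (0,5) after N
t=24: at (0,6) after N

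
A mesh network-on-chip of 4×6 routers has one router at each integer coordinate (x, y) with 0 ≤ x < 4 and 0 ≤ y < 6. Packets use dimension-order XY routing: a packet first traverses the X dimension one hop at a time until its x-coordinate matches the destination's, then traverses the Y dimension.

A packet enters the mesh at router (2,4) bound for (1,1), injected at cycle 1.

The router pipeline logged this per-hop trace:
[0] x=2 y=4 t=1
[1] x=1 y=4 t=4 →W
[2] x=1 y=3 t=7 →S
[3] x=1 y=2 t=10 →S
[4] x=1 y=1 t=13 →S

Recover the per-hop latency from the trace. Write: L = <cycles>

cyc[1] − cyc[0] = 4 − 1 = 3.
One hop costs L cycles, so L = 3.

L = 3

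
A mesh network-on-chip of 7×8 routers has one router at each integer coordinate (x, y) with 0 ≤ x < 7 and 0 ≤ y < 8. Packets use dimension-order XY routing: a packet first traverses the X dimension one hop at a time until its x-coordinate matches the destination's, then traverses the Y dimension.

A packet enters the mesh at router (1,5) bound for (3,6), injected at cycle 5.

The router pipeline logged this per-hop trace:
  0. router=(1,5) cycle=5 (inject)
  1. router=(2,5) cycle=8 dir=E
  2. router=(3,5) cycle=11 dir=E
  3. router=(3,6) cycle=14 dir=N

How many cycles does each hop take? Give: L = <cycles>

L = 3

Between hops 0 and 1 the cycle counter advances 8 − 5 = 3.
That increment is L by definition: L = 3.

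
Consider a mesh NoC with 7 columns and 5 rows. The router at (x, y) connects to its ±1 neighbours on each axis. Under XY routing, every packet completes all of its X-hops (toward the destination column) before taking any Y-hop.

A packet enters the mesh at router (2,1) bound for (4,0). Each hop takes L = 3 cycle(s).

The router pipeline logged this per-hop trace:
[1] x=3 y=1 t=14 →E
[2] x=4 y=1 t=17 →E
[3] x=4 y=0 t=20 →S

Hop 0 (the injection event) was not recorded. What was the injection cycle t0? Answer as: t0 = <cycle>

t0 = 11

At hop 1 the cycle is 14; in general cyc_k = t0 + kL.
So t0 = 14 − 1·3 = 11.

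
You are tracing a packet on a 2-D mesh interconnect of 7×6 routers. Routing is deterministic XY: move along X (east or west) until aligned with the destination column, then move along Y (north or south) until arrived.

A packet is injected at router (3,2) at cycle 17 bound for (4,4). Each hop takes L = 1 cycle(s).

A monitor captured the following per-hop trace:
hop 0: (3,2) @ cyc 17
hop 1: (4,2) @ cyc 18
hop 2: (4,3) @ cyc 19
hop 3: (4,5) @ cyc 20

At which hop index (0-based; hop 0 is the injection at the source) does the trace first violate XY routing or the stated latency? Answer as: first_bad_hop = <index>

  1: Δx=+1 Δy=+0 Δt=1 [ok]
  2: Δx=+0 Δy=+1 Δt=1 [ok]
  3: Δx=+0 Δy=+2 Δt=1 [BAD: non-unit step]

first_bad_hop = 3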